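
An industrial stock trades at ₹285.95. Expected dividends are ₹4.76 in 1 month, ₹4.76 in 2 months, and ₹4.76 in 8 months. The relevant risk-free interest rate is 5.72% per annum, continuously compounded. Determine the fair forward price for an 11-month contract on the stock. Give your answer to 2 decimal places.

PV(dividends) I = 4.76·e^(−0.0572·1/12) + 4.76·e^(−0.0572·2/12) + 4.76·e^(−0.0572·8/12)
I = 4.7374 + 4.7148 + 4.5819 = 14.0341
F = (S − I)·e^(rT) = (285.95 − 14.0341) · e^(0.0572·11/12)
= 271.9159 · e^0.052433 = 271.9159 × 1.053832 = ₹286.55

₹286.55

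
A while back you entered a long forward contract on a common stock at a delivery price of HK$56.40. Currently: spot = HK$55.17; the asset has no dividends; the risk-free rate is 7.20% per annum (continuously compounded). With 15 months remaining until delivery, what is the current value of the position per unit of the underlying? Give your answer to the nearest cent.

HK$3.62

Current fair forward for the remaining 15 months: F = S·e^(r·T), r = 0.0720
F = 55.17 · e^(0.0720 × 15/12) = 55.17 × 1.094174 = 60.3656
Value of long forward = (F − K)·e^(−rT) = (60.3656 − 56.40) · e^(−0.0720·15/12)
= 3.9656 × 0.913931 = 3.62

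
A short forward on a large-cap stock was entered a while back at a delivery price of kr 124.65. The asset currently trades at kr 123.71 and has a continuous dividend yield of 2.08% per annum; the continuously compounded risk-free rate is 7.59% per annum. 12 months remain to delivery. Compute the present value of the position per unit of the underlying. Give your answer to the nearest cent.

Current fair forward for the remaining 12 months: F = S·e^((r − q)·T), (r − q) = 0.0759 − 0.0208 = 0.0551
F = 123.71 · e^(0.0551 × 12/12) = 123.71 × 1.056646 = 130.7177
Value of long forward = (F − K)·e^(−rT) = (130.7177 − 124.65) · e^(−0.0759·12/12)
= 6.0677 × 0.926909 = 5.62
Short position value = −(long value) = -kr 5.62

-kr 5.62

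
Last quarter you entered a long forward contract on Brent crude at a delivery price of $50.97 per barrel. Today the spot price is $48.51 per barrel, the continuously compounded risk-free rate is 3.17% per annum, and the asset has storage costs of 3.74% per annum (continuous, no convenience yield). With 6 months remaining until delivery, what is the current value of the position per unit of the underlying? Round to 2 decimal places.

Current fair forward for the remaining 6 months: F = S·e^((r + u)·T), (r + u) = 0.0317 + 0.0374 = 0.0691
F = 48.51 · e^(0.0691 × 6/12) = 48.51 × 1.035154 = 50.2153
Value of long forward = (F − K)·e^(−rT) = (50.2153 − 50.97) · e^(−0.0317·6/12)
= -0.7547 × 0.984275 = -0.74

-$0.74 per barrel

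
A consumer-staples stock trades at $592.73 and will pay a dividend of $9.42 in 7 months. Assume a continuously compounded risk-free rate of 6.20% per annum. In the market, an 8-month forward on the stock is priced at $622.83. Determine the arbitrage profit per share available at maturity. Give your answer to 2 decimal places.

$14.56 per share

PV(dividends) I = 9.42·e^(−0.0620·7/12) = 9.0854
Fair forward F* = (S − I)·e^(rT) = (592.73 − 9.0854)·e^0.041333 = 583.6446 × 1.042199 = 608.2738
Market $622.83 > fair 608.2738: forward overpriced → cash-and-carry (borrow at r, buy the stock and collect the dividends, short the forward).
Profit at T = |F_mkt − F*| = |622.83 − 608.2738| = $14.56 per share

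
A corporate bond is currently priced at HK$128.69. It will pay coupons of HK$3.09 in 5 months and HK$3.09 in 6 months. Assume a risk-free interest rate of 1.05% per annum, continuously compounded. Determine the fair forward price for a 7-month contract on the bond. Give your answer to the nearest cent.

PV(coupons) I = 3.09·e^(−0.0105·5/12) + 3.09·e^(−0.0105·6/12)
I = 3.0765 + 3.0738 = 6.1503
F = (S − I)·e^(rT) = (128.69 − 6.1503) · e^(0.0105·7/12)
= 122.5397 · e^0.006125 = 122.5397 × 1.006144 = HK$123.29

HK$123.29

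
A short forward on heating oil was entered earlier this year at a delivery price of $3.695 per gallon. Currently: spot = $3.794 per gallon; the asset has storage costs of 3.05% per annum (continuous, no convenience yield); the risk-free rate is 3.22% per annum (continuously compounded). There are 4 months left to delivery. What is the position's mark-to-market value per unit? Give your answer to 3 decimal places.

Current fair forward for the remaining 4 months: F = S·e^((r + u)·T), (r + u) = 0.0322 + 0.0305 = 0.0627
F = 3.794 · e^(0.0627 × 4/12) = 3.794 × 1.021120 = 3.8741
Value of long forward = (F − K)·e^(−rT) = (3.8741 − 3.695) · e^(−0.0322·4/12)
= 0.1791 × 0.989324 = 0.177
Short position value = −(long value) = -$0.177

-$0.177 per gallon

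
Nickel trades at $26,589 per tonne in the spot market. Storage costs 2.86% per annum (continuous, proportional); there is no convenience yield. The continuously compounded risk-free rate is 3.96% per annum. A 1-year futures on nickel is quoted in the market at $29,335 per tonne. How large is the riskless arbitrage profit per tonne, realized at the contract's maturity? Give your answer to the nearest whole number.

Fair futures: F* = S·e^(carry·T), with carry = (r + u) = 0.0396 + 0.0286 = 0.0682
F* = 26589 · e^(0.0682 × 1) = 26589 · e^0.068200 = 26589 × 1.070579 = $28465.6250
Market $29335 > fair $28465.6250: forward overpriced → cash-and-carry (buy spot, short the forward).
At maturity, profit = |F_mkt − F*| = |29335 − 28465.6250| = $869 per tonne

$869 per tonne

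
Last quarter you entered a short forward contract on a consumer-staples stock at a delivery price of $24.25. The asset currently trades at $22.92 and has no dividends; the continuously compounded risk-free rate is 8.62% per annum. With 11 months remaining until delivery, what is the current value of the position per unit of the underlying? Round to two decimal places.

-$0.51

Current fair forward for the remaining 11 months: F = S·e^(r·T), r = 0.0862
F = 22.92 · e^(0.0862 × 11/12) = 22.92 × 1.082222 = 24.8045
Value of long forward = (F − K)·e^(−rT) = (24.8045 − 24.25) · e^(−0.0862·11/12)
= 0.5545 × 0.924025 = 0.51
Short position value = −(long value) = -$0.51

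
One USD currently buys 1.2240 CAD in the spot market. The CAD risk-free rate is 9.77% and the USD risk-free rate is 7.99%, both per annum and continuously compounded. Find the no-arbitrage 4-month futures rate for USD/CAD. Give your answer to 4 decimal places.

1.2313

F = S·e^((r_CAD − r_USD)T) = 1.2240 · e^((0.0977 − 0.0799) × 4/12)
= 1.2240 · e^0.005933 = 1.2240 × 1.005951
F = 1.2313 CAD per USD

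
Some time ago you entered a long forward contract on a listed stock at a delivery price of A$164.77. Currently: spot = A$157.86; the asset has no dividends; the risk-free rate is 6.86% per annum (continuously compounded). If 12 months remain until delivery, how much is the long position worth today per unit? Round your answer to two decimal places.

A$4.01

Current fair forward for the remaining 12 months: F = S·e^(r·T), r = 0.0686
F = 157.86 · e^(0.0686 × 12/12) = 157.86 × 1.071008 = 169.0693
Value of long forward = (F − K)·e^(−rT) = (169.0693 − 164.77) · e^(−0.0686·12/12)
= 4.2993 × 0.933700 = 4.01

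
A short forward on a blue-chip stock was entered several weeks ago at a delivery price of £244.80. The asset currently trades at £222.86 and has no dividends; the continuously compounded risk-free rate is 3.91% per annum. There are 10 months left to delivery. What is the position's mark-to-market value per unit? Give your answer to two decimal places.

Current fair forward for the remaining 10 months: F = S·e^(r·T), r = 0.0391
F = 222.86 · e^(0.0391 × 10/12) = 222.86 × 1.033120 = 230.2411
Value of long forward = (F − K)·e^(−rT) = (230.2411 − 244.80) · e^(−0.0391·10/12)
= -14.5589 × 0.967942 = -14.09
Short position value = −(long value) = £14.09

£14.09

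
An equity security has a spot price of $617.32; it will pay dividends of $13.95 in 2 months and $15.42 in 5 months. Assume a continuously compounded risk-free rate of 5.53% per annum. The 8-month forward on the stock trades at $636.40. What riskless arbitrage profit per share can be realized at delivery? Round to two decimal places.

$25.87 per share

PV(dividends) I = 13.95·e^(−0.0553·2/12) + 15.42·e^(−0.0553·5/12) = 28.8908
Fair forward F* = (S − I)·e^(rT) = (617.32 − 28.8908)·e^0.036867 = 588.4292 × 1.037555 = 610.5277
Market $636.40 > fair 610.5277: forward overpriced → cash-and-carry (borrow at r, buy the stock and collect the dividends, short the forward).
Profit at T = |F_mkt − F*| = |636.40 − 610.5277| = $25.87 per share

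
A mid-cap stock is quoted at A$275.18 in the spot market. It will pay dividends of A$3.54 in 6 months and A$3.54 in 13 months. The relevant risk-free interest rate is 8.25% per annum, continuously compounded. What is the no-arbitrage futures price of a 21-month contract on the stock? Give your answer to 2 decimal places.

A$310.26

PV(dividends) I = 3.54·e^(−0.0825·6/12) + 3.54·e^(−0.0825·13/12)
I = 3.3969 + 3.2373 = 6.6342
F = (S − I)·e^(rT) = (275.18 − 6.6342) · e^(0.0825·21/12)
= 268.5458 · e^0.144375 = 268.5458 × 1.155317 = A$310.26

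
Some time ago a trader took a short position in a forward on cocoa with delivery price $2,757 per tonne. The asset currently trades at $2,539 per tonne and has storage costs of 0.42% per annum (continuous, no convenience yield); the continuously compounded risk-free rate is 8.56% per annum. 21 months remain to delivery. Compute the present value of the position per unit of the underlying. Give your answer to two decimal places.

-$184.28 per tonne

Current fair forward for the remaining 21 months: F = S·e^((r + u)·T), (r + u) = 0.0856 + 0.0042 = 0.0898
F = 2539 · e^(0.0898 × 21/12) = 2539 × 1.17017113 = 2971.0645
Value of long forward = (F − K)·e^(−rT) = (2971.0645 − 2757) · e^(−0.0856·21/12)
= 214.0645 × 0.86088014 = 184.28
Short position value = −(long value) = -$184.28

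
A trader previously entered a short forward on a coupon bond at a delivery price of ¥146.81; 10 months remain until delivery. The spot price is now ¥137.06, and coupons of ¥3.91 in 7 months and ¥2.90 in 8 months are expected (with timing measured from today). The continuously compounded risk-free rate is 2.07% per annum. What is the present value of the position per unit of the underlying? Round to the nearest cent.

PV(remaining coupons) I = 3.91·e^(−0.0207·7/12) + 2.90·e^(−0.0207·8/12) = 6.7233
Current forward F = (S − I)·e^(rT) = (137.06 − 6.7233)·e^(0.0207·10/12) = 130.3367 × 1.017400 = 132.6046
Value (long) = (F − K)·e^(−rT) = (132.6046 − 146.81) × 0.982898 = -13.9625
Short position value = −(long value) = ¥13.96

¥13.96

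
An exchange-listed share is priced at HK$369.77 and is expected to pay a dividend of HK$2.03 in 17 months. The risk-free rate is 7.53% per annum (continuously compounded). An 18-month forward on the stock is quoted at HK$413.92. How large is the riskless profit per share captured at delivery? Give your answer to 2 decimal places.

PV(dividends) I = 2.03·e^(−0.0753·17/12) = 1.8246
Fair forward F* = (S − I)·e^(rT) = (369.77 − 1.8246)·e^0.112950 = 367.9454 × 1.119576 = 411.9428
Market HK$413.92 > fair 411.9428: forward overpriced → cash-and-carry (borrow at r, buy the stock and collect the dividends, short the forward).
Profit at T = |F_mkt − F*| = |413.92 − 411.9428| = HK$1.98 per share

HK$1.98 per share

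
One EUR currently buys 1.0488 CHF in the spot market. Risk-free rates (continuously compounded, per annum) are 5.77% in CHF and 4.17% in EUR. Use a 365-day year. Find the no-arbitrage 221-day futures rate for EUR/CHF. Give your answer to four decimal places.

1.0590

F = S·e^((r_CHF − r_EUR)T) = 1.0488 · e^((0.0577 − 0.0417) × 221/365)
= 1.0488 · e^0.009688 = 1.0488 × 1.009735
F = 1.0590 CHF per EUR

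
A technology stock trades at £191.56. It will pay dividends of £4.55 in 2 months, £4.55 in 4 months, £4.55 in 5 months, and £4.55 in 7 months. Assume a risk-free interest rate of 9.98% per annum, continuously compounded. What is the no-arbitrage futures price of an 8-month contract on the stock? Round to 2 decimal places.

£186.00

PV(dividends) I = 4.55·e^(−0.0998·2/12) + 4.55·e^(−0.0998·4/12) + 4.55·e^(−0.0998·5/12) + 4.55·e^(−0.0998·7/12)
I = 4.4749 + 4.4011 + 4.3647 + 4.2927 = 17.5334
F = (S − I)·e^(rT) = (191.56 − 17.5334) · e^(0.0998·8/12)
= 174.0266 · e^0.066533 = 174.0266 × 1.068796 = £186.00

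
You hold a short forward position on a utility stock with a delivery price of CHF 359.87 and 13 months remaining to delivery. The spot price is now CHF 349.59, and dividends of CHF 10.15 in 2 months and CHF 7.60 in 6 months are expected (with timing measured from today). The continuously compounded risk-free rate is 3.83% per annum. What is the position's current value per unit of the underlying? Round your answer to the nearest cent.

PV(remaining dividends) I = 10.15·e^(−0.0383·2/12) + 7.60·e^(−0.0383·6/12) = 17.5413
Current forward F = (S − I)·e^(rT) = (349.59 − 17.5413)·e^(0.0383·13/12) = 332.0487 × 1.042364 = 346.1156
Value (long) = (F − K)·e^(−rT) = (346.1156 − 359.87) × 0.959357 = -13.1954
Short position value = −(long value) = CHF 13.20

CHF 13.20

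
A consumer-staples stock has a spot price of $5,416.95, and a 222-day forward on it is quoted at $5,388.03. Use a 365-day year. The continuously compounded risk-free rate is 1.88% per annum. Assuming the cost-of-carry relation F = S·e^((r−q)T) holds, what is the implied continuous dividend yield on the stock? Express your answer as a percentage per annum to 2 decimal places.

2.76%

From F = S·e^((r−q)T): (r − q) = ln(F/S)/T
ln(5388.03/5416.95) = ln(0.994661) = -0.005353
(r − q) = -0.005353 / (222/365) = -0.008801
q = r − ln(F/S)/T = 0.0188 + 0.008801 = 0.027601
q = 2.76%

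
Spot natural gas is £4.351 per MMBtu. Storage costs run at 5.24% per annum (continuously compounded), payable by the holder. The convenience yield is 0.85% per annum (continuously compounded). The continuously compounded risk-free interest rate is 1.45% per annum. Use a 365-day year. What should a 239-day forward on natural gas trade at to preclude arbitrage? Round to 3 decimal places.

£4.521 per MMBtu

Net carry = r + u − y = 0.0145 + 0.0524 − 0.0085 = 0.0584
F = S·e^((r+u−y)T) = 4.351 · e^(0.0584 × 239/365) = 4.351 · e^0.038240
= 4.351 × 1.038981 = £4.521 per MMBtu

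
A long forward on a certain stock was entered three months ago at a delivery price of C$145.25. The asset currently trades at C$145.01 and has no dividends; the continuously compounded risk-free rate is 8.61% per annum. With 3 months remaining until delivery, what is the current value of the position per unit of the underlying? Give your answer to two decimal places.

C$2.85

Current fair forward for the remaining 3 months: F = S·e^(r·T), r = 0.0861
F = 145.01 · e^(0.0861 × 3/12) = 145.01 × 1.021758 = 148.1651
Value of long forward = (F − K)·e^(−rT) = (148.1651 − 145.25) · e^(−0.0861·3/12)
= 2.9151 × 0.978705 = 2.85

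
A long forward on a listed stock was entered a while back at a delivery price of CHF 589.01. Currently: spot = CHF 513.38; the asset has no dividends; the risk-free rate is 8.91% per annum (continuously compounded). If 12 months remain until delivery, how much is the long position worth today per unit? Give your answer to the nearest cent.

-CHF 25.42

Current fair forward for the remaining 12 months: F = S·e^(r·T), r = 0.0891
F = 513.38 · e^(0.0891 × 12/12) = 513.38 × 1.093190 = 561.2219
Value of long forward = (F − K)·e^(−rT) = (561.2219 − 589.01) · e^(−0.0891·12/12)
= -27.7881 × 0.914754 = -25.42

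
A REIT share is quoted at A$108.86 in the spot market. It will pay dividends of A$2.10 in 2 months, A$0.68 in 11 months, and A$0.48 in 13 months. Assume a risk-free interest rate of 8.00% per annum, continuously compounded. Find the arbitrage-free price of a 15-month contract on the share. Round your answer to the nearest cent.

PV(dividends) I = 2.10·e^(−0.0800·2/12) + 0.68·e^(−0.0800·11/12) + 0.48·e^(−0.0800·13/12)
I = 2.0722 + 0.6319 + 0.4402 = 3.1443
F = (S − I)·e^(rT) = (108.86 − 3.1443) · e^(0.0800·15/12)
= 105.7157 · e^0.100000 = 105.7157 × 1.105171 = A$116.83

A$116.83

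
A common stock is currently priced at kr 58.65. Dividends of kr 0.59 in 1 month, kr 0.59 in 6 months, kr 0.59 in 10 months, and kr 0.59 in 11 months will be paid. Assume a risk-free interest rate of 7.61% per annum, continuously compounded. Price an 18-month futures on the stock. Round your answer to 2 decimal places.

PV(dividends) I = 0.59·e^(−0.0761·1/12) + 0.59·e^(−0.0761·6/12) + 0.59·e^(−0.0761·10/12) + 0.59·e^(−0.0761·11/12)
I = 0.5863 + 0.5680 + 0.5537 + 0.5502 = 2.2582
F = (S − I)·e^(rT) = (58.65 − 2.2582) · e^(0.0761·18/12)
= 56.3918 · e^0.114150 = 56.3918 × 1.120920 = kr 63.21

kr 63.21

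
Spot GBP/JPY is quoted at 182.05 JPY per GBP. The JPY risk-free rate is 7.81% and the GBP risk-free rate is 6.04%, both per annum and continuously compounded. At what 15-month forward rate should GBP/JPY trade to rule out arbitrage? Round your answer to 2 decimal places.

F = S·e^((r_JPY − r_GBP)T) = 182.05 · e^((0.0781 − 0.0604) × 15/12)
= 182.05 · e^0.022125 = 182.05 × 1.022372
F = 186.12 JPY per GBP

186.12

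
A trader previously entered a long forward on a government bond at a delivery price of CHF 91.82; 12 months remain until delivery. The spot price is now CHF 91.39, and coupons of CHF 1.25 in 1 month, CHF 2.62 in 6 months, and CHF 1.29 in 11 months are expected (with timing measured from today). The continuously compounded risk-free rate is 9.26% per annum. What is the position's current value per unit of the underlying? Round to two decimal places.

PV(remaining coupons) I = 1.25·e^(−0.0926·1/12) + 2.62·e^(−0.0926·6/12) + 1.29·e^(−0.0926·11/12) = 4.9269
Current forward F = (S − I)·e^(rT) = (91.39 − 4.9269)·e^(0.0926·12/12) = 86.4631 × 1.097023 = 94.8520
Value (long) = (F − K)·e^(−rT) = (94.8520 − 91.82) × 0.911558 = 2.7638
Value = CHF 2.76

CHF 2.76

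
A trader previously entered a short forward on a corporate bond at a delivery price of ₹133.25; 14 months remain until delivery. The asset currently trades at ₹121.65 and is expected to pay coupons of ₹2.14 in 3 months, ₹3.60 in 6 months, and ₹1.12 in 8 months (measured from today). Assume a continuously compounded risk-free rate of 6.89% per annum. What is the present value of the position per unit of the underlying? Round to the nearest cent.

PV(remaining coupons) I = 2.14·e^(−0.0689·3/12) + 3.60·e^(−0.0689·6/12) + 1.12·e^(−0.0689·8/12) = 6.6513
Current forward F = (S − I)·e^(rT) = (121.65 − 6.6513)·e^(0.0689·14/12) = 114.9987 × 1.083702 = 124.6243
Value (long) = (F − K)·e^(−rT) = (124.6243 − 133.25) × 0.922763 = -7.9595
Short position value = −(long value) = ₹7.96

₹7.96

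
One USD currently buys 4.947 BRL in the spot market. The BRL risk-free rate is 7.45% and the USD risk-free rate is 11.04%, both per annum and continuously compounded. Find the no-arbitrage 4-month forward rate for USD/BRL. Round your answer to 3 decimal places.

F = S·e^((r_BRL − r_USD)T) = 4.947 · e^((0.0745 − 0.1104) × 4/12)
= 4.947 · e^-0.011967 = 4.947 × 0.988104
F = 4.888 BRL per USD

4.888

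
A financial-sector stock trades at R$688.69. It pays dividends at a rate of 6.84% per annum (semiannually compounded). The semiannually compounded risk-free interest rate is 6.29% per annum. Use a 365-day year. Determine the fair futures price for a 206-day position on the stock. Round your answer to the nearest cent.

R$686.62

F = S · (1+r/2)^(2T) / (1+q/2)^(2T)
= 688.69 × 1.035571 / 1.038688 = 688.69 × 0.996999
F = R$686.62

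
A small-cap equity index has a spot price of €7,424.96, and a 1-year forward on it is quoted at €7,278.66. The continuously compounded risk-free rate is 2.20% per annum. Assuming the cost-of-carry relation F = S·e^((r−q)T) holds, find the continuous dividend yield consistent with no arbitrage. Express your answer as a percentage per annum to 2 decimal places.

From F = S·e^((r−q)T): (r − q) = ln(F/S)/T
ln(7278.66/7424.96) = ln(0.980296) = -0.019901
(r − q) = -0.019901 / (1) = -0.019901
q = r − ln(F/S)/T = 0.0220 + 0.019901 = 0.041901
q = 4.19%

4.19%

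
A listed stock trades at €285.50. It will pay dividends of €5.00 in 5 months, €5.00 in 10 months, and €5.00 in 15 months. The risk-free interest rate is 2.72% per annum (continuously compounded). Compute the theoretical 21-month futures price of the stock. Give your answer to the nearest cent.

PV(dividends) I = 5.00·e^(−0.0272·5/12) + 5.00·e^(−0.0272·10/12) + 5.00·e^(−0.0272·15/12)
I = 4.9437 + 4.8879 + 4.8329 = 14.6645
F = (S − I)·e^(rT) = (285.50 − 14.6645) · e^(0.0272·21/12)
= 270.8355 · e^0.047600 = 270.8355 × 1.048751 = €284.04

€284.04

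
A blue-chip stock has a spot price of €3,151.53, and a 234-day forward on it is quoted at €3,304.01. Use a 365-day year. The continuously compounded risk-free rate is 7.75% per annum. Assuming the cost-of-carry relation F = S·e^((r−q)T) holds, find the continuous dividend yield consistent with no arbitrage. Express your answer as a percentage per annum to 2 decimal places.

0.38%

From F = S·e^((r−q)T): (r − q) = ln(F/S)/T
ln(3304.01/3151.53) = ln(1.048383) = 0.047249
(r − q) = 0.047249 / (234/365) = 0.073700
q = r − ln(F/S)/T = 0.0775 − 0.073700 = 0.003800
q = 0.38%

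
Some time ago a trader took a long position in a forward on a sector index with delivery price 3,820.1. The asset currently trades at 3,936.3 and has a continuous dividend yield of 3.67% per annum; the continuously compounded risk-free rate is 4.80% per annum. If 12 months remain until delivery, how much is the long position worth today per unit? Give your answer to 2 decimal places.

153.39

Current fair forward for the remaining 12 months: F = S·e^((r − q)·T), (r − q) = 0.0480 − 0.0367 = 0.0113
F = 3936.3 · e^(0.0113 × 12/12) = 3936.3 × 1.01136409 = 3981.0325
Value of long forward = (F − K)·e^(−rT) = (3981.0325 − 3820.1) · e^(−0.0480·12/12)
= 160.9325 × 0.95313379 = 153.39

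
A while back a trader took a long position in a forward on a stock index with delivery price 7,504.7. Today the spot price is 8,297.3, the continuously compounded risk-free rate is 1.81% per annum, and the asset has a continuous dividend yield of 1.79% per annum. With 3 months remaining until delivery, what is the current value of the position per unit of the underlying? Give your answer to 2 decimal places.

Current fair forward for the remaining 3 months: F = S·e^((r − q)·T), (r − q) = 0.0181 − 0.0179 = 0.0002
F = 8297.3 · e^(0.0002 × 3/12) = 8297.3 × 1.00005000 = 8297.7149
Value of long forward = (F − K)·e^(−rT) = (8297.7149 − 7504.7) · e^(−0.0181·3/12)
= 793.0149 × 0.99548522 = 789.43

789.43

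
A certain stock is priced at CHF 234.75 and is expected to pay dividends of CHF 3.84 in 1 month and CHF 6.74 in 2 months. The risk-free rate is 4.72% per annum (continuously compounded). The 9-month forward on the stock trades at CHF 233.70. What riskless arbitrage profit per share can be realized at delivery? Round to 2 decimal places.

CHF 1.38 per share

PV(dividends) I = 3.84·e^(−0.0472·1/12) + 6.74·e^(−0.0472·2/12) = 10.5121
Fair forward F* = (S − I)·e^(rT) = (234.75 − 10.5121)·e^0.035400 = 224.2379 × 1.036034 = 232.3181
Market CHF 233.70 > fair 232.3181: forward overpriced → cash-and-carry (borrow at r, buy the stock and collect the dividends, short the forward).
Profit at T = |F_mkt − F*| = |233.70 − 232.3181| = CHF 1.38 per share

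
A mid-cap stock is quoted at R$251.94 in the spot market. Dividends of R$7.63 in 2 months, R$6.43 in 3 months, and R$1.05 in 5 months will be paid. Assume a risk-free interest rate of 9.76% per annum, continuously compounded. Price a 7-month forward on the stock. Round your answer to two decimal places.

R$251.04

PV(dividends) I = 7.63·e^(−0.0976·2/12) + 6.43·e^(−0.0976·3/12) + 1.05·e^(−0.0976·5/12)
I = 7.5069 + 6.2750 + 1.0082 = 14.7901
F = (S − I)·e^(rT) = (251.94 − 14.7901) · e^(0.0976·7/12)
= 237.1499 · e^0.056933 = 237.1499 × 1.058585 = R$251.04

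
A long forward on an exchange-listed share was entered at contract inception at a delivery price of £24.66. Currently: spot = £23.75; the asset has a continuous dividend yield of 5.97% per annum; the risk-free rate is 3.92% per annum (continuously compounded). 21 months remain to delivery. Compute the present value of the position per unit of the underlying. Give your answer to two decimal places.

Current fair forward for the remaining 21 months: F = S·e^((r − q)·T), (r − q) = 0.0392 − 0.0597 = -0.0205
F = 23.75 · e^(-0.0205 × 21/12) = 23.75 × 0.964761 = 22.9131
Value of long forward = (F − K)·e^(−rT) = (22.9131 − 24.66) · e^(−0.0392·21/12)
= -1.7469 × 0.933700 = -1.63

-£1.63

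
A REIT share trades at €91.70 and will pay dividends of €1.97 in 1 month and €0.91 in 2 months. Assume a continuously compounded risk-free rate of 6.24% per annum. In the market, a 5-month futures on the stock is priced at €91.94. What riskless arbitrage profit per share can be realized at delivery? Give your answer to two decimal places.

€0.76 per share

PV(dividends) I = 1.97·e^(−0.0624·1/12) + 0.91·e^(−0.0624·2/12) = 2.8604
Fair futures F* = (S − I)·e^(rT) = (91.70 − 2.8604)·e^0.026000 = 88.8396 × 1.026341 = 91.1797
Market €91.94 > fair 91.1797: forward overpriced → cash-and-carry (borrow at r, buy the stock and collect the dividends, short the forward).
Profit at T = |F_mkt − F*| = |91.94 − 91.1797| = €0.76 per share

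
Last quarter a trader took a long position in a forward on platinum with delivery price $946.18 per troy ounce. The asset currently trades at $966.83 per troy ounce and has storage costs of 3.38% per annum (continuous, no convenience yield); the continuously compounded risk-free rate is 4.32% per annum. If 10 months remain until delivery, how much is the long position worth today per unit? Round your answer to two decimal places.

$81.73 per troy ounce

Current fair forward for the remaining 10 months: F = S·e^((r + u)·T), (r + u) = 0.0432 + 0.0338 = 0.0770
F = 966.83 · e^(0.0770 × 10/12) = 966.83 × 1.066270 = 1030.9018
Value of long forward = (F − K)·e^(−rT) = (1030.9018 − 946.18) · e^(−0.0432·10/12)
= 84.7218 × 0.964640 = 81.73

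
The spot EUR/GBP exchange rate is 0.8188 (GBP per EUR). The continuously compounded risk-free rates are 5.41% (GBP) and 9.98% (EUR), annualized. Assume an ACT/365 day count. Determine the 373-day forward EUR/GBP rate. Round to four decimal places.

0.7814

F = S·e^((r_GBP − r_EUR)T) = 0.8188 · e^((0.0541 − 0.0998) × 373/365)
= 0.8188 · e^-0.046702 = 0.8188 × 0.954372
F = 0.7814 GBP per EUR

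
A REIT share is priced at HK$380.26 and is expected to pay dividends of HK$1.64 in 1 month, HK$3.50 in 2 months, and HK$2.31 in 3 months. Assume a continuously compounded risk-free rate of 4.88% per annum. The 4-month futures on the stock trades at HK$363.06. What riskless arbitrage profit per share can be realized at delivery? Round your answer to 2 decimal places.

PV(dividends) I = 1.64·e^(−0.0488·1/12) + 3.50·e^(−0.0488·2/12) + 2.31·e^(−0.0488·3/12) = 7.3870
Fair futures F* = (S − I)·e^(rT) = (380.26 − 7.3870)·e^0.016267 = 372.8730 × 1.016400 = 378.9881
Market HK$363.06 < fair 378.9881: forward underpriced → reverse cash-and-carry (short the stock, invest proceeds at r, pay the dividends, go long the forward).
Profit at T = |F_mkt − F*| = |363.06 − 378.9881| = HK$15.93 per share

HK$15.93 per share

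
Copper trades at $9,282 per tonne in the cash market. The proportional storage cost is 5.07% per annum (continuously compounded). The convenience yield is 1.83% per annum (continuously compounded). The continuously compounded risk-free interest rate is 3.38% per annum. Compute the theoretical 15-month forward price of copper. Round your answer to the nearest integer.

$10,083 per tonne

Net carry = r + u − y = 0.0338 + 0.0507 − 0.0183 = 0.0662
F = S·e^((r+u−y)T) = 9282 · e^(0.0662 × 15/12) = 9282 · e^0.082750
= 9282 × 1.086270 = $10,083 per tonne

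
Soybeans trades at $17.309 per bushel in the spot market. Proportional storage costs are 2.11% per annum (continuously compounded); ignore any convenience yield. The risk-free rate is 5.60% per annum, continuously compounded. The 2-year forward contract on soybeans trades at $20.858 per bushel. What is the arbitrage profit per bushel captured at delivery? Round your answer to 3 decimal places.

$0.663 per bushel

Fair forward: F* = S·e^(carry·T), with carry = (r + u) = 0.0560 + 0.0211 = 0.0771
F* = 17.309 · e^(0.0771 × 2) = 17.309 · e^0.154200 = 17.309 × 1.166724 = $20.1948
Market $20.858 > fair $20.1948: forward overpriced → cash-and-carry (buy spot, short the forward).
At maturity, profit = |F_mkt − F*| = |20.858 − 20.1948| = $0.663 per bushel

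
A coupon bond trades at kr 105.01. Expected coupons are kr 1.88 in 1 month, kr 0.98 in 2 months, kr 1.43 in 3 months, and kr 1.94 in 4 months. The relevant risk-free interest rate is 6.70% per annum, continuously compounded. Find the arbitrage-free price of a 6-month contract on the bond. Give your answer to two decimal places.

PV(coupons) I = 1.88·e^(−0.0670·1/12) + 0.98·e^(−0.0670·2/12) + 1.43·e^(−0.0670·3/12) + 1.94·e^(−0.0670·4/12)
I = 1.8695 + 0.9691 + 1.4062 + 1.8972 = 6.1420
F = (S − I)·e^(rT) = (105.01 − 6.1420) · e^(0.0670·6/12)
= 98.8680 · e^0.033500 = 98.8680 × 1.034067 = kr 102.24

kr 102.24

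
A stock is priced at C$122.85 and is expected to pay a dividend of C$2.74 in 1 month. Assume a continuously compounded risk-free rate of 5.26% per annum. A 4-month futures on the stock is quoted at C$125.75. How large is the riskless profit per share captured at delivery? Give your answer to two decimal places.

C$3.50 per share

PV(dividends) I = 2.74·e^(−0.0526·1/12) = 2.7280
Fair futures F* = (S − I)·e^(rT) = (122.85 − 2.7280)·e^0.017533 = 120.1220 × 1.017688 = 122.2467
Market C$125.75 > fair 122.2467: forward overpriced → cash-and-carry (borrow at r, buy the stock and collect the dividends, short the forward).
Profit at T = |F_mkt − F*| = |125.75 − 122.2467| = C$3.50 per share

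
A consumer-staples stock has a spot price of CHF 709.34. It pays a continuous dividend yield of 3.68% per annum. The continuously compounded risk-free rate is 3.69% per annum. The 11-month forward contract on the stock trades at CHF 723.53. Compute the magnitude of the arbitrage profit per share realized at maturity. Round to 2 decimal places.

CHF 14.12 per share

Fair forward: F* = S·e^(carry·T), with carry = (r − q) = 0.0369 − 0.0368 = 0.0001
F* = 709.34 · e^(0.0001 × 11/12) = 709.34 · e^0.000092 = 709.34 × 1.000092 = CHF 709.4053
Market CHF 723.53 > fair CHF 709.4053: forward overpriced → cash-and-carry (buy spot, short the forward).
At maturity, profit = |F_mkt − F*| = |723.53 − 709.4053| = CHF 14.12 per share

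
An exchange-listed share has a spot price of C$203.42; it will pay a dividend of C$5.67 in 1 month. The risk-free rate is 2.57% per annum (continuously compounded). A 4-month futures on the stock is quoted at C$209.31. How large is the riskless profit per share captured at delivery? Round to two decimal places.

C$9.85 per share

PV(dividends) I = 5.67·e^(−0.0257·1/12) = 5.6579
Fair futures F* = (S − I)·e^(rT) = (203.42 − 5.6579)·e^0.008567 = 197.7621 × 1.008604 = 199.4636
Market C$209.31 > fair 199.4636: forward overpriced → cash-and-carry (borrow at r, buy the stock and collect the dividends, short the forward).
Profit at T = |F_mkt − F*| = |209.31 − 199.4636| = C$9.85 per share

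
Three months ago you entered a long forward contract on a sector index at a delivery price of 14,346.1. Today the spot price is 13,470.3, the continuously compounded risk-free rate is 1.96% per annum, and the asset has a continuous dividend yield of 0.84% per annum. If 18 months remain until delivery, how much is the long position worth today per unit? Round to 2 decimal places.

Current fair forward for the remaining 18 months: F = S·e^((r − q)·T), (r − q) = 0.0196 − 0.0084 = 0.0112
F = 13470.3 · e^(0.0112 × 18/12) = 13470.3 × 1.01694191 = 13698.5126
Value of long forward = (F − K)·e^(−rT) = (13698.5126 − 14346.1) · e^(−0.0196·18/12)
= -647.5874 × 0.97102798 = -628.83

-628.83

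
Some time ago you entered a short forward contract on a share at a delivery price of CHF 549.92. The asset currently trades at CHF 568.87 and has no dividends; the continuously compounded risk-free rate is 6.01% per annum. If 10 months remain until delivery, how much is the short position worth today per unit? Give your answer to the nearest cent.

Current fair forward for the remaining 10 months: F = S·e^(r·T), r = 0.0601
F = 568.87 · e^(0.0601 × 10/12) = 568.87 × 1.051359 = 598.0866
Value of long forward = (F − K)·e^(−rT) = (598.0866 − 549.92) · e^(−0.0601·10/12)
= 48.1666 × 0.951150 = 45.81
Short position value = −(long value) = -CHF 45.81

-CHF 45.81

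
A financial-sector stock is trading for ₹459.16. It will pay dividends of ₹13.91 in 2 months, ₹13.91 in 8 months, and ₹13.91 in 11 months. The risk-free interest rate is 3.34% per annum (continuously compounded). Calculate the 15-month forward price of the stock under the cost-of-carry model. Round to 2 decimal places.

PV(dividends) I = 13.91·e^(−0.0334·2/12) + 13.91·e^(−0.0334·8/12) + 13.91·e^(−0.0334·11/12)
I = 13.8328 + 13.6037 + 13.4906 = 40.9271
F = (S − I)·e^(rT) = (459.16 − 40.9271) · e^(0.0334·15/12)
= 418.2329 · e^0.041750 = 418.2329 × 1.042634 = ₹436.06

₹436.06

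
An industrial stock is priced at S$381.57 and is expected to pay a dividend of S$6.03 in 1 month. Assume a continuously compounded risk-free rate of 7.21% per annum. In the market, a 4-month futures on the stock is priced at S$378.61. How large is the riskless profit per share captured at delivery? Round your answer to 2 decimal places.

S$6.10 per share

PV(dividends) I = 6.03·e^(−0.0721·1/12) = 5.9939
Fair futures F* = (S − I)·e^(rT) = (381.57 − 5.9939)·e^0.024033 = 375.5761 × 1.024324 = 384.7116
Market S$378.61 < fair 384.7116: forward underpriced → reverse cash-and-carry (short the stock, invest proceeds at r, pay the dividends, go long the forward).
Profit at T = |F_mkt − F*| = |378.61 − 384.7116| = S$6.10 per share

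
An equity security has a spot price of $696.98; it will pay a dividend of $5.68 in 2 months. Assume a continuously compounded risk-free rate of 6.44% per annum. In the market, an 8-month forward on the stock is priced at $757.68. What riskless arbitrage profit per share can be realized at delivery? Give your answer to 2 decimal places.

PV(dividends) I = 5.68·e^(−0.0644·2/12) = 5.6194
Fair forward F* = (S − I)·e^(rT) = (696.98 − 5.6194)·e^0.042933 = 691.3606 × 1.043868 = 721.6892
Market $757.68 > fair 721.6892: forward overpriced → cash-and-carry (borrow at r, buy the stock and collect the dividends, short the forward).
Profit at T = |F_mkt − F*| = |757.68 − 721.6892| = $35.99 per share

$35.99 per share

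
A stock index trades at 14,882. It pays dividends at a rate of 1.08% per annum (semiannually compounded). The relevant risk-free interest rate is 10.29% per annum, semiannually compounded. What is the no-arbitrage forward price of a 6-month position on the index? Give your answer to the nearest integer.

F = S · (1+r/2)^(2T) / (1+q/2)^(2T)
= 14882 × 1.051450 / 1.005400 = 14882 × 1.045803
F = 15,564

15,564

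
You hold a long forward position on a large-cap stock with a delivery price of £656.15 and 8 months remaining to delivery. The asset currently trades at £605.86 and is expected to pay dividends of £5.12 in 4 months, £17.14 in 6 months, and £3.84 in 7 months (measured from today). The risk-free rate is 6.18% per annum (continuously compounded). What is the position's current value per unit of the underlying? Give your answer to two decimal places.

-£49.14

PV(remaining dividends) I = 5.12·e^(−0.0618·4/12) + 17.14·e^(−0.0618·6/12) + 3.84·e^(−0.0618·7/12) = 25.3381
Current forward F = (S − I)·e^(rT) = (605.86 − 25.3381)·e^(0.0618·8/12) = 580.5219 × 1.042060 = 604.9387
Value (long) = (F − K)·e^(−rT) = (604.9387 − 656.15) × 0.959637 = -49.1443
Value = -£49.14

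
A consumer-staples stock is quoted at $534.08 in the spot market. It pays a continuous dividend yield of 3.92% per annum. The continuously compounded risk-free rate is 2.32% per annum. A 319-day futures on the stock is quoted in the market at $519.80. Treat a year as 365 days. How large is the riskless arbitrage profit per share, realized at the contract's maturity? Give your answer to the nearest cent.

Fair futures: F* = S·e^(carry·T), with carry = (r − q) = 0.0232 − 0.0392 = -0.0160
F* = 534.08 · e^(-0.0160 × 319/365) = 534.08 · e^-0.013984 = 534.08 × 0.986113 = $526.6632
Market $519.80 < fair $526.6632: forward underpriced → reverse cash-and-carry (short spot, go long the forward).
At maturity, profit = |F_mkt − F*| = |519.80 − 526.6632| = $6.86 per share

$6.86 per share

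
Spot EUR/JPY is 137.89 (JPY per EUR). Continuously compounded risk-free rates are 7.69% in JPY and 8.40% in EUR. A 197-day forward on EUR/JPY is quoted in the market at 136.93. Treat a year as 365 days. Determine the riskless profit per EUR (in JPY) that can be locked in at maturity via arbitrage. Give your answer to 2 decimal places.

0.43 per EUR (in JPY)

Fair forward: F* = S·e^(carry·T), with carry = (r_JPY − r_EUR) = 0.0769 − 0.0840 = -0.0071
F* = 137.89 · e^(-0.0071 × 197/365) = 137.89 · e^-0.003832 = 137.89 × 0.996175 = 137.3626
Market 136.93 < fair 137.3626: forward underpriced → reverse cash-and-carry (short spot, go long the forward).
At maturity, profit = |F_mkt − F*| = |136.93 − 137.3626| = 0.43 per EUR (in JPY)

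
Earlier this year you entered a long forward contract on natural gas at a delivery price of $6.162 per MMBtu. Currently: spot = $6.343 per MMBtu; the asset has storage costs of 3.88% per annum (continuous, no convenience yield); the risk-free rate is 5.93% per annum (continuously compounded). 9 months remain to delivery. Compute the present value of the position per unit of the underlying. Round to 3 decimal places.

$0.636 per MMBtu

Current fair forward for the remaining 9 months: F = S·e^((r + u)·T), (r + u) = 0.0593 + 0.0388 = 0.0981
F = 6.343 · e^(0.0981 × 9/12) = 6.343 × 1.076349 = 6.8273
Value of long forward = (F − K)·e^(−rT) = (6.8273 − 6.162) · e^(−0.0593·9/12)
= 0.6653 × 0.956500 = 0.636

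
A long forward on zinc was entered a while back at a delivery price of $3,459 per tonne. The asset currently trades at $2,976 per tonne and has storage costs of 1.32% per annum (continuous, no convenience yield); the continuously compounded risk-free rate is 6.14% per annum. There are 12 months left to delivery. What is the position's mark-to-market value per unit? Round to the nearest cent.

-$237.46 per tonne

Current fair forward for the remaining 12 months: F = S·e^((r + u)·T), (r + u) = 0.0614 + 0.0132 = 0.0746
F = 2976 · e^(0.0746 × 12/12) = 2976 × 1.07745308 = 3206.5004
Value of long forward = (F − K)·e^(−rT) = (3206.5004 − 3459) · e^(−0.0614·12/12)
= -252.4996 × 0.94044699 = -237.46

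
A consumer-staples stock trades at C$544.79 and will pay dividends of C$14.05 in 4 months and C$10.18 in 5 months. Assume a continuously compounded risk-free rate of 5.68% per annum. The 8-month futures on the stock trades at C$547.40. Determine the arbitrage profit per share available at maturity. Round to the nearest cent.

PV(dividends) I = 14.05·e^(−0.0568·4/12) + 10.18·e^(−0.0568·5/12) = 23.7284
Fair futures F* = (S − I)·e^(rT) = (544.79 − 23.7284)·e^0.037867 = 521.0616 × 1.038593 = 541.1709
Market C$547.40 > fair 541.1709: forward overpriced → cash-and-carry (borrow at r, buy the stock and collect the dividends, short the forward).
Profit at T = |F_mkt − F*| = |547.40 − 541.1709| = C$6.23 per share

C$6.23 per share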